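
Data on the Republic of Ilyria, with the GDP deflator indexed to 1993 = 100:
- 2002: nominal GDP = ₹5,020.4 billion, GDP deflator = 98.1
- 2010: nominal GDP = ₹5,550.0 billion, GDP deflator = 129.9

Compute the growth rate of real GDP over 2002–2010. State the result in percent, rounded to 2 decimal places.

-16.51%

Real GDP 2002 = 5020.4 / 0.981 = 5117.64.
Real GDP 2010 = 5550.0 / 1.299 = 4272.52.
Real growth = 4272.52 / 5117.64 − 1 = -0.1651.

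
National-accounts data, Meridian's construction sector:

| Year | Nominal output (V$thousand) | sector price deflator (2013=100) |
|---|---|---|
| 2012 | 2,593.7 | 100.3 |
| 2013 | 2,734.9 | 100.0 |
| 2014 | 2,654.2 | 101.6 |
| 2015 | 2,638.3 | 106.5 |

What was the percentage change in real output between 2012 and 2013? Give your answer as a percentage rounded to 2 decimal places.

5.76%

Real output 2012 = 2593.7/1.003 = 2585.94.
Real output 2013 = 2734.9/1.000 = 2734.90.
Change = 2734.90/2585.94 − 1 = 0.0576.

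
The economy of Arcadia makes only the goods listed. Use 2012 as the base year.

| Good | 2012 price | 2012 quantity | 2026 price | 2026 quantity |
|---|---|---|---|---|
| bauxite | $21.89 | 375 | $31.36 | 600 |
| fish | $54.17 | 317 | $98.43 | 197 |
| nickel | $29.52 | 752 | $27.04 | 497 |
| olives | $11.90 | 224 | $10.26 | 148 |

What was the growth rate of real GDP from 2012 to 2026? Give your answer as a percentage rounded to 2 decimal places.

-19.92%

Real GDP 2012 = Nominal GDP 2012 = 21.89·375 + 54.17·317 + 29.52·752 + 11.90·224 = 50245.28.
Real GDP 2026 (at 2012 prices) = 21.89·600 + 54.17·197 + 29.52·497 + 11.90·148 = 40238.13.
Real growth = 40238.13/50245.28 − 1 = -0.1992.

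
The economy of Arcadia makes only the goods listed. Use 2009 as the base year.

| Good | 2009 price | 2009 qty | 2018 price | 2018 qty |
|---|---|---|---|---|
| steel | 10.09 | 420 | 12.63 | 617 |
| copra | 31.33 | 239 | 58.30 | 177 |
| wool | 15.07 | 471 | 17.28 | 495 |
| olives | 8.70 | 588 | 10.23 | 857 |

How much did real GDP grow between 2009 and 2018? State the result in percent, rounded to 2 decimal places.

11.48%

Real GDP 2009 = Nominal GDP 2009 = 10.09·420 + 31.33·239 + 15.07·471 + 8.70·588 = 23939.24.
Real GDP 2018 (at 2009 prices) = 10.09·617 + 31.33·177 + 15.07·495 + 8.70·857 = 26686.49.
Real growth = 26686.49/23939.24 − 1 = 0.1148.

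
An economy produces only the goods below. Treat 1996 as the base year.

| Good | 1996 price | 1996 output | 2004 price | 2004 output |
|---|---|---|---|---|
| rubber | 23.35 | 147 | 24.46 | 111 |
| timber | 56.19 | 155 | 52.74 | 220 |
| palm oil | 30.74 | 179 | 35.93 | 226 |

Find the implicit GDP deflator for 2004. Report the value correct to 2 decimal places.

Nominal GDP 2004 = 24.46·111 + 52.74·220 + 35.93·226 = 22438.04.
Real GDP 2004 (at 1996 prices) = 23.35·111 + 56.19·220 + 30.74·226 = 21900.89.
Deflator = Nominal/Real × 100 = 22438.04/21900.89 × 100 = 102.453.

102.45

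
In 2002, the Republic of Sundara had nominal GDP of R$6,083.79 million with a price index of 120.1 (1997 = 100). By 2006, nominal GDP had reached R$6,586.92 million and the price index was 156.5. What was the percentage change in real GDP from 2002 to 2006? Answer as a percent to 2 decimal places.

Real GDP 2002 = 6083.79 / 1.201 = 5065.60.
Real GDP 2006 = 6586.92 / 1.565 = 4208.89.
Real growth = 4208.89 / 5065.60 − 1 = -0.1691.

-16.91%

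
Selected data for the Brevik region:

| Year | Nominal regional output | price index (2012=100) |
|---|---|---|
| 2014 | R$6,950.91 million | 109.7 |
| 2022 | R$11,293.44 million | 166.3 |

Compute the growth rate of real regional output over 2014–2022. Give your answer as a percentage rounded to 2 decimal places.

Deflate each year: 2014 → 6950.91/1.097 = 6336.29; 2022 → 11293.44/1.663 = 6791.00.
So real regional output changed by 6791.00/6336.29 − 1 = 0.0718, i.e. 7.18%.

7.18%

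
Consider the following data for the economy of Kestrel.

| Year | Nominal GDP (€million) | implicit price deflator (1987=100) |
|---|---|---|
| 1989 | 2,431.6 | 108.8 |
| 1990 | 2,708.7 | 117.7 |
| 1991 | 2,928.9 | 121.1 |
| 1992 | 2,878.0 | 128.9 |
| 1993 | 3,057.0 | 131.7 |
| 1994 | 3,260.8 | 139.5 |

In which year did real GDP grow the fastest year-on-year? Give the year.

1991

1990: real = 2708.7/1.177 = 2301.36; growth vs 1989 (2234.93) = 2.97%.
1991: real = 2928.9/1.211 = 2418.58; growth vs 1990 (2301.36) = 5.09%.
1992: real = 2878.0/1.289 = 2232.74; growth vs 1991 (2418.58) = -7.68%.
1993: real = 3057.0/1.317 = 2321.18; growth vs 1992 (2232.74) = 3.96%.
1994: real = 3260.8/1.395 = 2337.49; growth vs 1993 (2321.18) = 0.70%.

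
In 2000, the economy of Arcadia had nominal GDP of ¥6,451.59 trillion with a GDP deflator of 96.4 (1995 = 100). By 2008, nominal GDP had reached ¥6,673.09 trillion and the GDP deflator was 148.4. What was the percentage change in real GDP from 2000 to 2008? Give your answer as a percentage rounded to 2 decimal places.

Real GDP 2000 = 6451.59 / 0.964 = 6692.52.
Real GDP 2008 = 6673.09 / 1.484 = 4496.69.
Real growth = 4496.69 / 6692.52 − 1 = -0.3281.

-32.81%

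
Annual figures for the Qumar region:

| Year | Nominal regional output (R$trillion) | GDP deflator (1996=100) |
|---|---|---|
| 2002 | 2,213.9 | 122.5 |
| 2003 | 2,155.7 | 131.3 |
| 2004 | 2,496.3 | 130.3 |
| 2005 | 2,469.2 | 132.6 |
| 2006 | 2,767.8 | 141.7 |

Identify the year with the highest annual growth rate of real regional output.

2004

2003: real = 2155.7/1.313 = 1641.81; growth vs 2002 (1807.27) = -9.16%.
2004: real = 2496.3/1.303 = 1915.81; growth vs 2003 (1641.81) = 16.69%.
2005: real = 2469.2/1.326 = 1862.14; growth vs 2004 (1915.81) = -2.80%.
2006: real = 2767.8/1.417 = 1953.28; growth vs 2005 (1862.14) = 4.89%.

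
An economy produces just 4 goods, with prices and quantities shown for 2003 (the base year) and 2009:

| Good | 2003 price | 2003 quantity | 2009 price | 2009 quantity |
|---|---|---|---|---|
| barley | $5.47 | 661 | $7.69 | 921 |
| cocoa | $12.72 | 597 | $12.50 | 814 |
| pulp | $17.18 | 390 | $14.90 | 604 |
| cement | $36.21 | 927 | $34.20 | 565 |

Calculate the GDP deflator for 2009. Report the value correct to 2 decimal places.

Nominal GDP 2009 = 7.69·921 + 12.50·814 + 14.90·604 + 34.20·565 = 45580.09.
Real GDP 2009 (at 2003 prices) = 5.47·921 + 12.72·814 + 17.18·604 + 36.21·565 = 46227.32.
Deflator = Nominal/Real × 100 = 45580.09/46227.32 × 100 = 98.600.

98.60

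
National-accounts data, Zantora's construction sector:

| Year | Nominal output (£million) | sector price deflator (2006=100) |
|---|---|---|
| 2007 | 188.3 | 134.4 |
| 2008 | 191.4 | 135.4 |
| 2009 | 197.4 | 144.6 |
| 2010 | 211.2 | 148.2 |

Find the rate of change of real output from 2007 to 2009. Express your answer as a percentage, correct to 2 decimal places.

-2.56%

Real output 2007 = 188.3/1.344 = 140.10.
Real output 2009 = 197.4/1.446 = 136.51.
Change = 136.51/140.10 − 1 = -0.0256.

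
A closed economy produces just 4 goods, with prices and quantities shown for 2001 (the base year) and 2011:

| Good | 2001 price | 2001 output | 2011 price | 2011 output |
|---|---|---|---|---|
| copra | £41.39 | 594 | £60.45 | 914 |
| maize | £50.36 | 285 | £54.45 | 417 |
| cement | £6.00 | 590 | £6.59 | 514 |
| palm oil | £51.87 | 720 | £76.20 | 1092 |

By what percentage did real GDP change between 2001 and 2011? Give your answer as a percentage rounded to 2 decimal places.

Real GDP 2001 = Nominal GDP 2001 = 41.39·594 + 50.36·285 + 6.00·590 + 51.87·720 = 79824.66.
Real GDP 2011 (at 2001 prices) = 41.39·914 + 50.36·417 + 6.00·514 + 51.87·1092 = 118556.62.
Real growth = 118556.62/79824.66 − 1 = 0.4852.

48.52%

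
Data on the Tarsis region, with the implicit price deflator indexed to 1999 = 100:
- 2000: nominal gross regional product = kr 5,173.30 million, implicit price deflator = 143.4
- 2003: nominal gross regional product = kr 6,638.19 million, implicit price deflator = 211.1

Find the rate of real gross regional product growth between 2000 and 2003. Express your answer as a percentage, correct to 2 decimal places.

Deflate each year: 2000 → 5173.30/1.434 = 3607.60; 2003 → 6638.19/2.111 = 3144.57.
So real gross regional product changed by 3144.57/3607.60 − 1 = -0.1283, i.e. -12.83%.

-12.83%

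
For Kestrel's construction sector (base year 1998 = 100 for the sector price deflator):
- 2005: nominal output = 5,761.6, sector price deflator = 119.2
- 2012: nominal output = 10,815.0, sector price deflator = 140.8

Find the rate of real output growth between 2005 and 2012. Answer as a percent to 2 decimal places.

Deflate each year: 2005 → 5761.6/1.192 = 4833.56; 2012 → 10815.0/1.408 = 7681.11.
So real output changed by 7681.11/4833.56 − 1 = 0.5891, i.e. 58.91%.

58.91%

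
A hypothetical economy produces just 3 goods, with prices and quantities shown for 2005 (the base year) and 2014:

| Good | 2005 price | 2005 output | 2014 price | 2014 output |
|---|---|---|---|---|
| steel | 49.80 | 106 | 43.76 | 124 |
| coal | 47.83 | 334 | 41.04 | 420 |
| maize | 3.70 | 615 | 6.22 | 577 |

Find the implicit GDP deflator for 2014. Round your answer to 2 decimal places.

92.44

Nominal GDP 2014 = 43.76·124 + 41.04·420 + 6.22·577 = 26251.98.
Real GDP 2014 (at 2005 prices) = 49.80·124 + 47.83·420 + 3.70·577 = 28398.70.
Deflator = Nominal/Real × 100 = 26251.98/28398.70 × 100 = 92.441.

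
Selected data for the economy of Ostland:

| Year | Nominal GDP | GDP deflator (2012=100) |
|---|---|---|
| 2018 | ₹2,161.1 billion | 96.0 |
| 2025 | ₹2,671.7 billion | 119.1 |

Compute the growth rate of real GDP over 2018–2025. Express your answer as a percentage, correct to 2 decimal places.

-0.35%

Real GDP 2018 = 2161.1 / 0.960 = 2251.15.
Real GDP 2025 = 2671.7 / 1.191 = 2243.24.
Real growth = 2243.24 / 2251.15 − 1 = -0.0035.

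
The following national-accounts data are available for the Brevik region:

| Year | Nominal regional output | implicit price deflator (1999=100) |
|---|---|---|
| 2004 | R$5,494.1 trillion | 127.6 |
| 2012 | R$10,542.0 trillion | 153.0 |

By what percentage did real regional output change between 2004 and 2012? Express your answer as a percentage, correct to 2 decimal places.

60.02%

Deflate each year: 2004 → 5494.1/1.276 = 4305.72; 2012 → 10542.0/1.530 = 6890.20.
So real regional output changed by 6890.20/4305.72 − 1 = 0.6002, i.e. 60.02%.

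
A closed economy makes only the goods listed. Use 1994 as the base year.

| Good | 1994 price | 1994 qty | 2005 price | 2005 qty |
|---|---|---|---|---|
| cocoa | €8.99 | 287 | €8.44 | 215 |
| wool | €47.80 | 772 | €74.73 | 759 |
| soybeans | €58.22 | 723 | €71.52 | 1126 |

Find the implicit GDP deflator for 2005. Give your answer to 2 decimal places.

Nominal GDP 2005 = 8.44·215 + 74.73·759 + 71.52·1126 = 139066.19.
Real GDP 2005 (at 1994 prices) = 8.99·215 + 47.80·759 + 58.22·1126 = 103768.77.
Deflator = Nominal/Real × 100 = 139066.19/103768.77 × 100 = 134.015.

134.02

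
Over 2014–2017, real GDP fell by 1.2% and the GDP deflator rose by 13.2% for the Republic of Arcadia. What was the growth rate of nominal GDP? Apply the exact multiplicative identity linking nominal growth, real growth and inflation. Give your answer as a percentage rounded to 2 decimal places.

(1 + g_nom) = (1 + g_real)(1 + π) = 0.9880 × 1.1320 = 1.11842.

11.84%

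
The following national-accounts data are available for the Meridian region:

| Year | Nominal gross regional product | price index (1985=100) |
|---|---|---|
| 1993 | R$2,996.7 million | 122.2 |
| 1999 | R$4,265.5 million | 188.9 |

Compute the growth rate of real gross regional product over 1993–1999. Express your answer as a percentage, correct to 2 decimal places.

Real gross regional product 1993 = 2996.7 / 1.222 = 2452.29.
Real gross regional product 1999 = 4265.5 / 1.889 = 2258.07.
Real growth = 2258.07 / 2452.29 − 1 = -0.0792.

-7.92%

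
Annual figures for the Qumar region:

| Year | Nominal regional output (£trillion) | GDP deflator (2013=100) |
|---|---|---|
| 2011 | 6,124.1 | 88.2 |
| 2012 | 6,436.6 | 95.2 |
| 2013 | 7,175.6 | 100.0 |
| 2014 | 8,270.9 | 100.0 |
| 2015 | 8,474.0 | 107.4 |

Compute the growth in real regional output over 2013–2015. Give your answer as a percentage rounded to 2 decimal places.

Real regional output 2013 = 7175.6/1.000 = 7175.60.
Real regional output 2015 = 8474.0/1.074 = 7890.13.
Change = 7890.13/7175.60 − 1 = 0.0996.

9.96%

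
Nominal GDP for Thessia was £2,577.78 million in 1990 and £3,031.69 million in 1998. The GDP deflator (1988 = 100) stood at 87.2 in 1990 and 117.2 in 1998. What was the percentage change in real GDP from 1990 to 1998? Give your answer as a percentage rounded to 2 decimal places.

Real GDP 1990 = 2577.78 / 0.872 = 2956.17.
Real GDP 1998 = 3031.69 / 1.172 = 2586.77.
Real growth = 2586.77 / 2956.17 − 1 = -0.1250.

-12.50%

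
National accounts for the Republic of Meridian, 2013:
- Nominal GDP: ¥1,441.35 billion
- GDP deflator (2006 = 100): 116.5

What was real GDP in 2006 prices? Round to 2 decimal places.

Real GDP = Nominal / (GDP deflator/100) = 1441.35 / 1.165 = 1237.21.

¥1,237.21 billion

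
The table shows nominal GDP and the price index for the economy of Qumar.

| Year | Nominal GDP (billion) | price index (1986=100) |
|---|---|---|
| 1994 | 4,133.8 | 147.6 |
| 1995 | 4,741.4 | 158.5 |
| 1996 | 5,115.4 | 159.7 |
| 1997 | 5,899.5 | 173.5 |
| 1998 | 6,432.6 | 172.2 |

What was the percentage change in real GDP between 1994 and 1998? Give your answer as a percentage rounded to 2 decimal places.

Real GDP 1994 = 4133.8/1.476 = 2800.68.
Real GDP 1998 = 6432.6/1.722 = 3735.54.
Change = 3735.54/2800.68 − 1 = 0.3338.

33.38%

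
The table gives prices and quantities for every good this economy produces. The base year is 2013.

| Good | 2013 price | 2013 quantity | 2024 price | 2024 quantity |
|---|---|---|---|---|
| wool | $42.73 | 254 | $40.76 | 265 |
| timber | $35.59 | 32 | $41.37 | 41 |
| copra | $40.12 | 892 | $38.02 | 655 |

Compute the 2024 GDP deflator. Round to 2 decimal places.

95.75

Nominal GDP 2024 = 40.76·265 + 41.37·41 + 38.02·655 = 37400.67.
Real GDP 2024 (at 2013 prices) = 42.73·265 + 35.59·41 + 40.12·655 = 39061.24.
Deflator = Nominal/Real × 100 = 37400.67/39061.24 × 100 = 95.749.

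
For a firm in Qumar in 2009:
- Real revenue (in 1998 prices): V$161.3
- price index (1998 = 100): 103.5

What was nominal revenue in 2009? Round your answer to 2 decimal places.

V$166.95

Nominal revenue = Real × (price index/100) = 161.3 × 1.035 = 166.95.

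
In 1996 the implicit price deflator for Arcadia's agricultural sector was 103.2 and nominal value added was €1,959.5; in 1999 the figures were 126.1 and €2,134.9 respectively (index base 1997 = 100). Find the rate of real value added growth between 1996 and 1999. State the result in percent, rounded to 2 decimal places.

-10.83%

Real value added 1996 = 1959.5 / 1.032 = 1898.74.
Real value added 1999 = 2134.9 / 1.261 = 1693.02.
Real growth = 1693.02 / 1898.74 − 1 = -0.1083.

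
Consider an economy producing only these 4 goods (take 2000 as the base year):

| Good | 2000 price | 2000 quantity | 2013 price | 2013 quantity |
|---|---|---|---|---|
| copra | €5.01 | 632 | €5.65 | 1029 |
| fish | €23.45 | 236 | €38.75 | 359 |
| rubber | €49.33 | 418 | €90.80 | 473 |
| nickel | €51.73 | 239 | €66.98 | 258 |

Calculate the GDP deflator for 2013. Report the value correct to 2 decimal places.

Nominal GDP 2013 = 5.65·1029 + 38.75·359 + 90.80·473 + 66.98·258 = 79954.34.
Real GDP 2013 (at 2000 prices) = 5.01·1029 + 23.45·359 + 49.33·473 + 51.73·258 = 50253.27.
Deflator = Nominal/Real × 100 = 79954.34/50253.27 × 100 = 159.103.

159.10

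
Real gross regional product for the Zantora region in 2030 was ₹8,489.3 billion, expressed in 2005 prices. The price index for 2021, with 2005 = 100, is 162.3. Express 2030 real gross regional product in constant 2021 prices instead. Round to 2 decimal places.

₹13,778.13 billion

Real gross regional product in 2021 prices = Real gross regional product in 2005 prices × (P_2021/P_2005) = 8489.3 × 1.623 = 13778.13.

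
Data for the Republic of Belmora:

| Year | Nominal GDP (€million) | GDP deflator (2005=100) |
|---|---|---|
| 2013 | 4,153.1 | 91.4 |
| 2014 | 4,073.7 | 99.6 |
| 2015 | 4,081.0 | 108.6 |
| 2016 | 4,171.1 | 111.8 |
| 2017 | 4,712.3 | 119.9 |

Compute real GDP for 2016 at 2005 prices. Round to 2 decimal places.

Real GDP 2016 = 4171.1 / 1.118 = 3730.86.

€3,730.86 million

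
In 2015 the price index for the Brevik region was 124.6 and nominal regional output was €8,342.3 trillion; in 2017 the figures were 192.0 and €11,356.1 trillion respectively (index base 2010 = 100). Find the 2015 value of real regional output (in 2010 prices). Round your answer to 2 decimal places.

Real regional output = Nominal / (price index/100) = 8342.3 / 1.246 = 6695.26.

€6,695.26 trillion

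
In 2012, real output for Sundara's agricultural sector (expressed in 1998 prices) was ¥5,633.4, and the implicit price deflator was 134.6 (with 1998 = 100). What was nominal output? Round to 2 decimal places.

¥7,582.56

Nominal output = Real × (implicit price deflator/100) = 5633.4 × 1.346 = 7582.56.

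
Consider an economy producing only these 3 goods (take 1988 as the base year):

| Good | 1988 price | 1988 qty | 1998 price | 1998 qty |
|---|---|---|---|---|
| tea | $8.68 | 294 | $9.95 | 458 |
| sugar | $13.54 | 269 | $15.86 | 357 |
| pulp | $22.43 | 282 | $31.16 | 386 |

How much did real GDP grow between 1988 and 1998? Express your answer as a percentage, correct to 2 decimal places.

Real GDP 1988 = Nominal GDP 1988 = 8.68·294 + 13.54·269 + 22.43·282 = 12519.44.
Real GDP 1998 (at 1988 prices) = 8.68·458 + 13.54·357 + 22.43·386 = 17467.20.
Real growth = 17467.20/12519.44 − 1 = 0.3952.

39.52%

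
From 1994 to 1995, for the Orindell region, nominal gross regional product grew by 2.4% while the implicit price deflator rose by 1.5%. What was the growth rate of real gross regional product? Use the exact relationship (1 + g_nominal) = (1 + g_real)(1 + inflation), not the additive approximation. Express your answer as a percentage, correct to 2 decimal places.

0.89%

(1 + g_nom) = (1 + g_real)(1 + π), so g_real = 1.0240 / 1.0150 − 1 = 0.00887.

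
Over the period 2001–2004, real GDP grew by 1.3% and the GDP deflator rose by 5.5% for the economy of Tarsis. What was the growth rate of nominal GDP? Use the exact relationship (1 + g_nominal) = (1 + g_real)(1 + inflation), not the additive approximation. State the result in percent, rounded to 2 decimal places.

(1 + g_nom) = (1 + g_real)(1 + π) = 1.0130 × 1.0550 = 1.06872.

6.87%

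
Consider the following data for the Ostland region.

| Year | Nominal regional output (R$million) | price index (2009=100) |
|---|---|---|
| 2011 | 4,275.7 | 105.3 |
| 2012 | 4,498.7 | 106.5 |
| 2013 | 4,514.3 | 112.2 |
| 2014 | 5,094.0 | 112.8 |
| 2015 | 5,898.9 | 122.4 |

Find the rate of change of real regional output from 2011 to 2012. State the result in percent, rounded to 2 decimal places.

Real regional output 2011 = 4275.7/1.053 = 4060.49.
Real regional output 2012 = 4498.7/1.065 = 4224.13.
Change = 4224.13/4060.49 − 1 = 0.0403.

4.03%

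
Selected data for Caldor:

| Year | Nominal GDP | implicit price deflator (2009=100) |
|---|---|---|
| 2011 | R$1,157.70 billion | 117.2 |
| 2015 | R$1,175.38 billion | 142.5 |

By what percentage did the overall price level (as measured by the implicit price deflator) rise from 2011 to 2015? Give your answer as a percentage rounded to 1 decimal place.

Price-level change = 142.5 / 117.2 − 1 = 0.2159.

21.6%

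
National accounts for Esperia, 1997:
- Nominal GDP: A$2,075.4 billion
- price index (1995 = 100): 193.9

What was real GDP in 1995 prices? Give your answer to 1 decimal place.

Real GDP = Nominal / (price index/100) = 2075.4 / 1.939 = 1070.35.

A$1,070.3 billion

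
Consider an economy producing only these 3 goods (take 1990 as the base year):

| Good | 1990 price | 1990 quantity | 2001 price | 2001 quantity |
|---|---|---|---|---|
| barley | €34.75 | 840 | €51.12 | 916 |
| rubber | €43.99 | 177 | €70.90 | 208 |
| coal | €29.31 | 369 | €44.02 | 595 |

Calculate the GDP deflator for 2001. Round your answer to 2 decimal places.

Nominal GDP 2001 = 51.12·916 + 70.90·208 + 44.02·595 = 87765.02.
Real GDP 2001 (at 1990 prices) = 34.75·916 + 43.99·208 + 29.31·595 = 58420.37.
Deflator = Nominal/Real × 100 = 87765.02/58420.37 × 100 = 150.230.

150.23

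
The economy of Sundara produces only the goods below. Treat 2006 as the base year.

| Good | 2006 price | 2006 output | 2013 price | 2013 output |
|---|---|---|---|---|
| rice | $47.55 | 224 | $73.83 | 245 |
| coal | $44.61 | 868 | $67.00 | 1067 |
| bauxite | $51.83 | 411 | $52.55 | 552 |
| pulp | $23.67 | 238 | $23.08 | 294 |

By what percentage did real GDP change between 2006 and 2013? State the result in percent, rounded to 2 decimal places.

Real GDP 2006 = Nominal GDP 2006 = 47.55·224 + 44.61·868 + 51.83·411 + 23.67·238 = 76308.27.
Real GDP 2013 (at 2006 prices) = 47.55·245 + 44.61·1067 + 51.83·552 + 23.67·294 = 94817.76.
Real growth = 94817.76/76308.27 − 1 = 0.2426.

24.26%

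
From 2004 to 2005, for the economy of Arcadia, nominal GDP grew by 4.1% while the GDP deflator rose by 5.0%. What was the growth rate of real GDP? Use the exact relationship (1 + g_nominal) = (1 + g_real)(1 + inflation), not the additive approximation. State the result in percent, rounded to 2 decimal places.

(1 + g_nom) = (1 + g_real)(1 + π), so g_real = 1.0410 / 1.0500 − 1 = -0.00857.

-0.86%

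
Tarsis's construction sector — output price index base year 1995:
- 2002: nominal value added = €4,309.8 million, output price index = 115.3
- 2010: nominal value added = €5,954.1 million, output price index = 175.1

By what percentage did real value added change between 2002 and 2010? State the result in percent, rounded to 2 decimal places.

Deflate each year: 2002 → 4309.8/1.153 = 3737.90; 2010 → 5954.1/1.751 = 3400.40.
So real value added changed by 3400.40/3737.90 − 1 = -0.0903, i.e. -9.03%.

-9.03%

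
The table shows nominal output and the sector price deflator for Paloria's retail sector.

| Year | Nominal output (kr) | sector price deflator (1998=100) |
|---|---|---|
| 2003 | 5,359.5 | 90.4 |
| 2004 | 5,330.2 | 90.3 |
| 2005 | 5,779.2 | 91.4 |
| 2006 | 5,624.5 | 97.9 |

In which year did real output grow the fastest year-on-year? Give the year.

2005

2004: real = 5330.2/0.903 = 5902.77; growth vs 2003 (5928.65) = -0.44%.
2005: real = 5779.2/0.914 = 6322.98; growth vs 2004 (5902.77) = 7.12%.
2006: real = 5624.5/0.979 = 5745.15; growth vs 2005 (6322.98) = -9.14%.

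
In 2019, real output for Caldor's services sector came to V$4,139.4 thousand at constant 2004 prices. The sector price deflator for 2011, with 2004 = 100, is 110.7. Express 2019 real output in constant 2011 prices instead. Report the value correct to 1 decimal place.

Real output in 2011 prices = Real output in 2004 prices × (P_2011/P_2004) = 4139.4 × 1.107 = 4582.32.

V$4,582.3 thousand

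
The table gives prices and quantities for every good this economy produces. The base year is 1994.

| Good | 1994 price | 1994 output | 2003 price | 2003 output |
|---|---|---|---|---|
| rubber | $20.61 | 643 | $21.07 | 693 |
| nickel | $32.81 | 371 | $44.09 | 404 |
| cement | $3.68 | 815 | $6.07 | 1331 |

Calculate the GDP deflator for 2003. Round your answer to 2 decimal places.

Nominal GDP 2003 = 21.07·693 + 44.09·404 + 6.07·1331 = 40493.04.
Real GDP 2003 (at 1994 prices) = 20.61·693 + 32.81·404 + 3.68·1331 = 32436.05.
Deflator = Nominal/Real × 100 = 40493.04/32436.05 × 100 = 124.840.

124.84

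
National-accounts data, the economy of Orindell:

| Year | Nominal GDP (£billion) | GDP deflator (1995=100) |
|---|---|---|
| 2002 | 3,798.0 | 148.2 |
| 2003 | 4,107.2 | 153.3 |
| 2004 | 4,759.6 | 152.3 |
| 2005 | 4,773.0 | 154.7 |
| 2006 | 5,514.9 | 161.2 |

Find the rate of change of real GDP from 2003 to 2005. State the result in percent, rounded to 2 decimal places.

Real GDP 2003 = 4107.2/1.533 = 2679.19.
Real GDP 2005 = 4773.0/1.547 = 3085.33.
Change = 3085.33/2679.19 − 1 = 0.1516.

15.16%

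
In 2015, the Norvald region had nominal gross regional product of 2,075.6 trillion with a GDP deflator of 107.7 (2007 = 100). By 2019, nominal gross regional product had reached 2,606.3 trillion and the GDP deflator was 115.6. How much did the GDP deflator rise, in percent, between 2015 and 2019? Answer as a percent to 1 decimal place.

Price-level change = 115.6 / 107.7 − 1 = 0.0734.

7.3%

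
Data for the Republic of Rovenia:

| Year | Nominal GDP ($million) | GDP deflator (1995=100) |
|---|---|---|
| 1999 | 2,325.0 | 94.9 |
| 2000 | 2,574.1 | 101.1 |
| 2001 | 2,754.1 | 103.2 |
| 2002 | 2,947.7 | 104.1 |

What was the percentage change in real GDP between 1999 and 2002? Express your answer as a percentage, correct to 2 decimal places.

Real GDP 1999 = 2325.0/0.949 = 2449.95.
Real GDP 2002 = 2947.7/1.041 = 2831.60.
Change = 2831.60/2449.95 − 1 = 0.1558.

15.58%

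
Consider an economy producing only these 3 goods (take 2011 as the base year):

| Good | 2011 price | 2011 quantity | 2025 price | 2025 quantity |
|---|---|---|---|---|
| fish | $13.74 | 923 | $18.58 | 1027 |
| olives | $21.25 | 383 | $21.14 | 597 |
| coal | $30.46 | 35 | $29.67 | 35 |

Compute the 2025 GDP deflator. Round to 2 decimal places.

117.50

Nominal GDP 2025 = 18.58·1027 + 21.14·597 + 29.67·35 = 32740.69.
Real GDP 2025 (at 2011 prices) = 13.74·1027 + 21.25·597 + 30.46·35 = 27863.33.
Deflator = Nominal/Real × 100 = 32740.69/27863.33 × 100 = 117.505.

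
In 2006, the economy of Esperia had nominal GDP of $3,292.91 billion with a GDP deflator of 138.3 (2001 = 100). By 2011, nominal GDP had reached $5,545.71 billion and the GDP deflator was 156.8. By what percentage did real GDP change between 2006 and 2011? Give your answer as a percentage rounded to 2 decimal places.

48.54%

Deflate each year: 2006 → 3292.91/1.383 = 2380.99; 2011 → 5545.71/1.568 = 3536.80.
So real GDP changed by 3536.80/2380.99 − 1 = 0.4854, i.e. 48.54%.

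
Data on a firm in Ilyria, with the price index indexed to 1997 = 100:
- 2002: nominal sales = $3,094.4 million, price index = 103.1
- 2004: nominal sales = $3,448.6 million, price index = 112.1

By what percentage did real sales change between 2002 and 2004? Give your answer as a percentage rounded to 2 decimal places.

Real sales 2002 = 3094.4 / 1.031 = 3001.36.
Real sales 2004 = 3448.6 / 1.121 = 3076.36.
Real growth = 3076.36 / 3001.36 − 1 = 0.0250.

2.50%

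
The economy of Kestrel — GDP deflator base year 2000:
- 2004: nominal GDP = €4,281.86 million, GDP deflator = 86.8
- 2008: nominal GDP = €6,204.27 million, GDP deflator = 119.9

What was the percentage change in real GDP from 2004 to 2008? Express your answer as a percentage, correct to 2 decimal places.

4.90%

Deflate each year: 2004 → 4281.86/0.868 = 4933.02; 2008 → 6204.27/1.199 = 5174.54.
So real GDP changed by 5174.54/4933.02 − 1 = 0.0490, i.e. 4.90%.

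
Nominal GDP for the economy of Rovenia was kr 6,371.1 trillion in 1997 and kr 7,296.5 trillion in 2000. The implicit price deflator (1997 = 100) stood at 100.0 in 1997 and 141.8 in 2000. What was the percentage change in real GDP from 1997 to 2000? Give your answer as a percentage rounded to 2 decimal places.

-19.23%

Deflate each year: 1997 → 6371.1/1.000 = 6371.10; 2000 → 7296.5/1.418 = 5145.63.
So real GDP changed by 5145.63/6371.10 − 1 = -0.1923, i.e. -19.23%.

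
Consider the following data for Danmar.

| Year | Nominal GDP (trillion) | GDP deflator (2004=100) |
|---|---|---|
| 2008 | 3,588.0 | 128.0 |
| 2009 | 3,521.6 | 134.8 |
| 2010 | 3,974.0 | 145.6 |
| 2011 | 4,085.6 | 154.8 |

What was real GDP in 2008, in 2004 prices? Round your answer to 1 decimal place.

Real GDP 2008 = 3588.0 / 1.280 = 2803.13.

2,803.1 trillion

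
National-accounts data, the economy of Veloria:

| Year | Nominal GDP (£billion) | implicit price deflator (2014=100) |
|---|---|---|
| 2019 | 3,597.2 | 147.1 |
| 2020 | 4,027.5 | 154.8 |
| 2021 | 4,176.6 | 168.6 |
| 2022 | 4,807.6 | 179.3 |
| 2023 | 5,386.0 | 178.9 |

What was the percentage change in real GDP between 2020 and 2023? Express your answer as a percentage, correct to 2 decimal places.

15.72%

Real GDP 2020 = 4027.5/1.548 = 2601.74.
Real GDP 2023 = 5386.0/1.789 = 3010.62.
Change = 3010.62/2601.74 − 1 = 0.1572.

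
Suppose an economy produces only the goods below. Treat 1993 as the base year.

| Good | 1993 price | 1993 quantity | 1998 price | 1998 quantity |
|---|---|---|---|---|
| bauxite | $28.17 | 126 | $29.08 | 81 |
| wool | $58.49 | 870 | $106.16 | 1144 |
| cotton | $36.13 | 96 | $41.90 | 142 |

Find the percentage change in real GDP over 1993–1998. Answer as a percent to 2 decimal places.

Real GDP 1993 = Nominal GDP 1993 = 28.17·126 + 58.49·870 + 36.13·96 = 57904.20.
Real GDP 1998 (at 1993 prices) = 28.17·81 + 58.49·1144 + 36.13·142 = 74324.79.
Real growth = 74324.79/57904.20 − 1 = 0.2836.

28.36%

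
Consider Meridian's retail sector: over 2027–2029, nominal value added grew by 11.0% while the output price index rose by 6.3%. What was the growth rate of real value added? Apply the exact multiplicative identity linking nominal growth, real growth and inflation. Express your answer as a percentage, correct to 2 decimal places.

4.42%

(1 + g_nom) = (1 + g_real)(1 + π), so g_real = 1.1100 / 1.0630 − 1 = 0.04421.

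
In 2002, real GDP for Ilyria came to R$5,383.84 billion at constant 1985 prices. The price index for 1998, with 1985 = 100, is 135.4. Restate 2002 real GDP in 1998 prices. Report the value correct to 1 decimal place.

R$7,289.7 billion

Real GDP in 1998 prices = Real GDP in 1985 prices × (P_1998/P_1985) = 5383.84 × 1.354 = 7289.72.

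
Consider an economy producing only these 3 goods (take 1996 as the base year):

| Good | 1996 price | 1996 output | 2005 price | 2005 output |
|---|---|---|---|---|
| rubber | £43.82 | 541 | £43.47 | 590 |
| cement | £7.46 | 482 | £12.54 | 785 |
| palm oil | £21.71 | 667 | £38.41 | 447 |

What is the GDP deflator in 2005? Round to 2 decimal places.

Nominal GDP 2005 = 43.47·590 + 12.54·785 + 38.41·447 = 52660.47.
Real GDP 2005 (at 1996 prices) = 43.82·590 + 7.46·785 + 21.71·447 = 41414.27.
Deflator = Nominal/Real × 100 = 52660.47/41414.27 × 100 = 127.155.

127.16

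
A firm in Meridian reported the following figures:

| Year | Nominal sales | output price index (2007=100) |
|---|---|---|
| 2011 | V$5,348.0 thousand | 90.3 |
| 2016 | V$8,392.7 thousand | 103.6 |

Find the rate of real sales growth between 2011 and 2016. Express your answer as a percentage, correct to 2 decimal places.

36.78%

Deflate each year: 2011 → 5348.0/0.903 = 5922.48; 2016 → 8392.7/1.036 = 8101.06.
So real sales changed by 8101.06/5922.48 − 1 = 0.3678, i.e. 36.78%.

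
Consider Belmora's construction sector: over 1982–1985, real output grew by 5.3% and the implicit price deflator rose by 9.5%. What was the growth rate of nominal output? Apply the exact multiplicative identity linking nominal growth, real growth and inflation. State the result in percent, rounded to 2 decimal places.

15.30%

(1 + g_nom) = (1 + g_real)(1 + π) = 1.0530 × 1.0950 = 1.15304.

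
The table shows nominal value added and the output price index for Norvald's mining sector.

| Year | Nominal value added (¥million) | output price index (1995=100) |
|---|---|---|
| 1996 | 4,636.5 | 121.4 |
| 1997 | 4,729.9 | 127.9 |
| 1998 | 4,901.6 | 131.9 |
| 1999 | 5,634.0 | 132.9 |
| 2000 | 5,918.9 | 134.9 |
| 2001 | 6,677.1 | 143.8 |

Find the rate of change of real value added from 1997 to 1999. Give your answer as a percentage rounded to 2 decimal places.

Real value added 1997 = 4729.9/1.279 = 3698.12.
Real value added 1999 = 5634.0/1.329 = 4239.28.
Change = 4239.28/3698.12 − 1 = 0.1463.

14.63%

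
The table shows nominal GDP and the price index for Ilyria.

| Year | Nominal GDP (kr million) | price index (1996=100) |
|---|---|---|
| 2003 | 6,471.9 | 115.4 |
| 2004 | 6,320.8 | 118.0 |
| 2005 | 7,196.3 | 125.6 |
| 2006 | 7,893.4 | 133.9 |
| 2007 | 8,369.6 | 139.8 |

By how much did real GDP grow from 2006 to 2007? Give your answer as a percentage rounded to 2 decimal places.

1.56%

Real GDP 2006 = 7893.4/1.339 = 5895.00.
Real GDP 2007 = 8369.6/1.398 = 5986.84.
Change = 5986.84/5895.00 − 1 = 0.0156.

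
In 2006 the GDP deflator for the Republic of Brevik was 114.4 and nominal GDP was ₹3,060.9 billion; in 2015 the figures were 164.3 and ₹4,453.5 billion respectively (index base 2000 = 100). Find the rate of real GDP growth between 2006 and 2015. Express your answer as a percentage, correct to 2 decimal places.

1.31%

Real GDP 2006 = 3060.9 / 1.144 = 2675.61.
Real GDP 2015 = 4453.5 / 1.643 = 2710.59.
Real growth = 2710.59 / 2675.61 − 1 = 0.0131.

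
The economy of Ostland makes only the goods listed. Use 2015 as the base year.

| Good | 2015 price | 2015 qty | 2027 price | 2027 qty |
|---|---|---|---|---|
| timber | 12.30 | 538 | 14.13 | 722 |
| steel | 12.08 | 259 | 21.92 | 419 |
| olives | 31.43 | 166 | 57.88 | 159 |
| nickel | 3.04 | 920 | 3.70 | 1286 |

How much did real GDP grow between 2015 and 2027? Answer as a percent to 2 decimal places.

Real GDP 2015 = Nominal GDP 2015 = 12.30·538 + 12.08·259 + 31.43·166 + 3.04·920 = 17760.30.
Real GDP 2027 (at 2015 prices) = 12.30·722 + 12.08·419 + 31.43·159 + 3.04·1286 = 22848.93.
Real growth = 22848.93/17760.30 − 1 = 0.2865.

28.65%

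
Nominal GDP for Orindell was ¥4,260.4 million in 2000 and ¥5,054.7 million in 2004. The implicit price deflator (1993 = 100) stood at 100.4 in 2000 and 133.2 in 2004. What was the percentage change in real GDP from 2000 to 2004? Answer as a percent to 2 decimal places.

-10.57%

Real GDP 2000 = 4260.4 / 1.004 = 4243.43.
Real GDP 2004 = 5054.7 / 1.332 = 3794.82.
Real growth = 3794.82 / 4243.43 − 1 = -0.1057.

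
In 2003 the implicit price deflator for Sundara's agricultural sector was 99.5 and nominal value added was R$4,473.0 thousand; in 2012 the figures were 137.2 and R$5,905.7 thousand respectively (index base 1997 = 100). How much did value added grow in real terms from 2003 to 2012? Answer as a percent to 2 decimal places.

Real value added 2003 = 4473.0 / 0.995 = 4495.48.
Real value added 2012 = 5905.7 / 1.372 = 4304.45.
Real growth = 4304.45 / 4495.48 − 1 = -0.0425.

-4.25%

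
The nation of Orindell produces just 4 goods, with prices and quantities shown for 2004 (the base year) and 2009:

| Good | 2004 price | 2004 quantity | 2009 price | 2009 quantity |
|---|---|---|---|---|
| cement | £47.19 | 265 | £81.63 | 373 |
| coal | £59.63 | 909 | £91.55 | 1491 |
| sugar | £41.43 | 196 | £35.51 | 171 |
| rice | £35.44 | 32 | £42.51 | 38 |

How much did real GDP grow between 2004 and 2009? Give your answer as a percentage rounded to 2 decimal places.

51.31%

Real GDP 2004 = Nominal GDP 2004 = 47.19·265 + 59.63·909 + 41.43·196 + 35.44·32 = 75963.38.
Real GDP 2009 (at 2004 prices) = 47.19·373 + 59.63·1491 + 41.43·171 + 35.44·38 = 114941.45.
Real growth = 114941.45/75963.38 − 1 = 0.5131.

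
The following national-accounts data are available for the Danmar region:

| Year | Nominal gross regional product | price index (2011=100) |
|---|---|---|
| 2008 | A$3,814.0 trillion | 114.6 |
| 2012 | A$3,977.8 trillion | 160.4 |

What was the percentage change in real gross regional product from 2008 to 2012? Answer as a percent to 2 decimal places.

Deflate each year: 2008 → 3814.0/1.146 = 3328.10; 2012 → 3977.8/1.604 = 2479.93.
So real gross regional product changed by 2479.93/3328.10 − 1 = -0.2549, i.e. -25.49%.

-25.49%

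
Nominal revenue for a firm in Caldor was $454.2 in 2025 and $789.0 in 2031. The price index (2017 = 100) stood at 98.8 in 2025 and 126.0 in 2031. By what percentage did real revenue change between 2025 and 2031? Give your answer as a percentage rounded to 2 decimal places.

Deflate each year: 2025 → 454.2/0.988 = 459.72; 2031 → 789.0/1.260 = 626.19.
So real revenue changed by 626.19/459.72 − 1 = 0.3621, i.e. 36.21%.

36.21%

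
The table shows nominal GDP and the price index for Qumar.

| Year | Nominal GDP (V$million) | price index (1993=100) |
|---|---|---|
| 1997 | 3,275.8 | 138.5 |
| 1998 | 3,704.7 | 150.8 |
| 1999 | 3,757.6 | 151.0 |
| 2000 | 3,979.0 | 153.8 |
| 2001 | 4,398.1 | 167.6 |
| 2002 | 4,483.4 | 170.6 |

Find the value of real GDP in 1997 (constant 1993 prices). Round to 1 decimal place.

Real GDP 1997 = 3275.8 / 1.385 = 2365.20.

V$2,365.2 million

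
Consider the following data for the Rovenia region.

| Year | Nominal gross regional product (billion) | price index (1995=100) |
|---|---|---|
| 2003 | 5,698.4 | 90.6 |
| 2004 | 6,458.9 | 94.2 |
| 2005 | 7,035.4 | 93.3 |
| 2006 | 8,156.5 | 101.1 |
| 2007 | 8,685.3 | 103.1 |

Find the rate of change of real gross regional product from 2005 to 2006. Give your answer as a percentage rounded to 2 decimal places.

6.99%

Real gross regional product 2005 = 7035.4/0.933 = 7540.62.
Real gross regional product 2006 = 8156.5/1.011 = 8067.75.
Change = 8067.75/7540.62 − 1 = 0.0699.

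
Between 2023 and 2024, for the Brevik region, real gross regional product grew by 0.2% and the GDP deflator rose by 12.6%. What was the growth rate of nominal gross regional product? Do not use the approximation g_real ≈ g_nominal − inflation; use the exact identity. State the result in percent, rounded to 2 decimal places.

12.83%

(1 + g_nom) = (1 + g_real)(1 + π) = 1.0020 × 1.1260 = 1.12825.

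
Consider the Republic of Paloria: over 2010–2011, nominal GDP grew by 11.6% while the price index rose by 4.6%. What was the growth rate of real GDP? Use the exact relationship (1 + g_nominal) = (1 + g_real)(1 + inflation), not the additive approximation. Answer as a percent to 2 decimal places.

(1 + g_nom) = (1 + g_real)(1 + π), so g_real = 1.1160 / 1.0460 − 1 = 0.06692.

6.69%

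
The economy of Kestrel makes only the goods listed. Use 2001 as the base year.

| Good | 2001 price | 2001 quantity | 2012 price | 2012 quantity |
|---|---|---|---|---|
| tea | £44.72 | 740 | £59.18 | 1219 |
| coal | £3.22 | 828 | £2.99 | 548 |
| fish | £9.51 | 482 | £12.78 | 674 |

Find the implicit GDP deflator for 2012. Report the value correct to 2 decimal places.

131.43

Nominal GDP 2012 = 59.18·1219 + 2.99·548 + 12.78·674 = 82392.66.
Real GDP 2012 (at 2001 prices) = 44.72·1219 + 3.22·548 + 9.51·674 = 62687.98.
Deflator = Nominal/Real × 100 = 82392.66/62687.98 × 100 = 131.433.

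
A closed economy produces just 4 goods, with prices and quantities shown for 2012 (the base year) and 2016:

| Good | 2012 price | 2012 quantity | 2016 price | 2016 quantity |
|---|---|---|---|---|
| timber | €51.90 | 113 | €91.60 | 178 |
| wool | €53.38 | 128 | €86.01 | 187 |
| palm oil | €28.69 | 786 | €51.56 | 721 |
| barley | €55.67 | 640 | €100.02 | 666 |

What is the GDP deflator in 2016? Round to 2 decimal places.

176.89

Nominal GDP 2016 = 91.60·178 + 86.01·187 + 51.56·721 + 100.02·666 = 136176.75.
Real GDP 2016 (at 2012 prices) = 51.90·178 + 53.38·187 + 28.69·721 + 55.67·666 = 76981.97.
Deflator = Nominal/Real × 100 = 136176.75/76981.97 × 100 = 176.894.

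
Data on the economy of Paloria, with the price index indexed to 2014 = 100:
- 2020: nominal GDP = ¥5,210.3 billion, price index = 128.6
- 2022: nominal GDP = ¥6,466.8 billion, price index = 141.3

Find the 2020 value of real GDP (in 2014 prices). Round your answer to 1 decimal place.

¥4,051.6 billion

Real GDP = Nominal / (price index/100) = 5210.3 / 1.286 = 4051.56.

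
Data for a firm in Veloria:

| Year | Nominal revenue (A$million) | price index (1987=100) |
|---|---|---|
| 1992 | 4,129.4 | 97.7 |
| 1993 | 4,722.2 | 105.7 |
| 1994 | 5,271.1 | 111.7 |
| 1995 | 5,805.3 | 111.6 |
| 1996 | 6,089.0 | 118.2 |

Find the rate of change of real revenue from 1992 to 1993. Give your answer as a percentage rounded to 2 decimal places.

5.70%

Real revenue 1992 = 4129.4/0.977 = 4226.61.
Real revenue 1993 = 4722.2/1.057 = 4467.55.
Change = 4467.55/4226.61 − 1 = 0.0570.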